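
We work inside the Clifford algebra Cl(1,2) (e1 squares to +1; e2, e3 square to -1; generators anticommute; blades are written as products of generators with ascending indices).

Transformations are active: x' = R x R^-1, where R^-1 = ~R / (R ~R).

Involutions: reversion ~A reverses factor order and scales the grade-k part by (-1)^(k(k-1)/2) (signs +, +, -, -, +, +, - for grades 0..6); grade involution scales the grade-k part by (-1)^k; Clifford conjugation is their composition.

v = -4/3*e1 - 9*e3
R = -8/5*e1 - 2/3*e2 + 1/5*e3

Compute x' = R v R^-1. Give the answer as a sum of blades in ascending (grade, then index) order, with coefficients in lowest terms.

~R = -8/5*e1 - 2/3*e2 + 1/5*e3, and R ~R = 467/225, so R^-1 = ~R / (467/225).
R v = 59/15 - 8/9*e1 e2 + 44/3*e1 e3 + 6*e2 e3
Answer: -6628/1401*e1 - 1180/467*e2 + 4557/467*e3


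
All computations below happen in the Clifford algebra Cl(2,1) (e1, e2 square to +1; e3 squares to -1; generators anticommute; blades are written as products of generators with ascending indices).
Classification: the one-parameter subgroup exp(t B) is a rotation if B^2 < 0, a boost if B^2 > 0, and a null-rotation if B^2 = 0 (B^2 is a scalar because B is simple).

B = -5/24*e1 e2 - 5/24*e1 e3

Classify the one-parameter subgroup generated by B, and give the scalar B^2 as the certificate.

B^2 term by term: the squares give (-5/24)^2*(e1 e2)^2 + (-5/24)^2*(e1 e3)^2 = 25/576*(-1) + 25/576*(+1) = 0 (each basis 2-blade squares to minus the product of its generators' squares); cross terms between blades sharing an index anticommute and cancel. So B^2 = 0.
Answer: null-rotation, certificate B^2 = 0. The invariant at work: B^2 = 0 is unchanged by conjugation, hence its sign classifies the subgroup whatever basis B is written in.


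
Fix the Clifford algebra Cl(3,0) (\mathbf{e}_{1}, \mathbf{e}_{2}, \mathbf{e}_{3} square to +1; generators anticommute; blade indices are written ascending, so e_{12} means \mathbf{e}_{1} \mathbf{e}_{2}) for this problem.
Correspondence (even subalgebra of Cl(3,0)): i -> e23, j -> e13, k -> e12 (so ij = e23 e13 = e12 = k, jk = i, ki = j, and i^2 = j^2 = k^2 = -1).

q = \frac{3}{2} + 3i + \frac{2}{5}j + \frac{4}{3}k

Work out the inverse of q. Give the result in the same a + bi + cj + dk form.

In blades: q = \frac{3}{2} + \frac{4}{3} e_{12} + \frac{2}{5} e_{13} + 3 e_{23}.
With qbar = \frac{3}{2} - \frac{4}{3} e_{12} - \frac{2}{5} e_{13} - 3 e_{23} (scalar fixed, mapped units negated), q qbar = \frac{11869}{900} (the sum of squared coefficients), so q^-1 = qbar / (\frac{11869}{900}) = \frac{1350}{11869} - \frac{1200}{11869} e_{12} - \frac{360}{11869} e_{13} - \frac{2700}{11869} e_{23}; translating back:
Answer: \frac{1350}{11869} - \frac{2700}{11869}i - \frac{360}{11869}j - \frac{1200}{11869}k


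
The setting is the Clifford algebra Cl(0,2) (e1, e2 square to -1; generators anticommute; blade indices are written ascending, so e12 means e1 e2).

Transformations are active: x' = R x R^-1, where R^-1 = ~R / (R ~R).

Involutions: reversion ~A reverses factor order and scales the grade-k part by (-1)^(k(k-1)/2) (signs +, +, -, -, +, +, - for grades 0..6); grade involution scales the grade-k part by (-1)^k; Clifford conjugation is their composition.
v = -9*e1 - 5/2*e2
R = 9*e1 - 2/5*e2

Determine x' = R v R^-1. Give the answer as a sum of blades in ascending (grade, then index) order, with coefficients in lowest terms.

~R = 9*e1 - 2/5*e2, and R ~R = -2029/25, so R^-1 = ~R / (-2029/25).
R v = 80 - 261/10*e12
Answer: -17739/2029*e1 + 13345/4058*e2


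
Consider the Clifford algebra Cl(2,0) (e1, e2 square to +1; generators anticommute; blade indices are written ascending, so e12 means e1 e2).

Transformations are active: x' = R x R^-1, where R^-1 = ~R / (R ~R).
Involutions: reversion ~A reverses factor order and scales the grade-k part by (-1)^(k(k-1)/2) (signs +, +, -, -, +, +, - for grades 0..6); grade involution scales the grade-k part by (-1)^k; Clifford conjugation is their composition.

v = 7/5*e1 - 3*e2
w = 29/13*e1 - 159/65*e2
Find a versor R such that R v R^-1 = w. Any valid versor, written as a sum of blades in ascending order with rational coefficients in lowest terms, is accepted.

The midline construction: v and w both square to 274/25, so reflecting in their sum 236/65*e1 - 354/65*e2 exchanges them.
Answer: 236/65*e1 - 354/65*e2


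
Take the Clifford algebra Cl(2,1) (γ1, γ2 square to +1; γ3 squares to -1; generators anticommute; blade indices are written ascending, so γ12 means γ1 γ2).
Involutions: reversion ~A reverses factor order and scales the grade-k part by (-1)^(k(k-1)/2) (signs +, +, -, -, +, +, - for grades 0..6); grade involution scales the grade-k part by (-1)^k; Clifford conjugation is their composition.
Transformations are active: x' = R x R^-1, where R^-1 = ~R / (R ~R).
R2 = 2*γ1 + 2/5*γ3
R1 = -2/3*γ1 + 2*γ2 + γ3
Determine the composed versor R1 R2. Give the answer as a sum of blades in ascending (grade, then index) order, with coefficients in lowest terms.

Distribute over the terms of R2 (each basis-blade product reordered to ascending indices, repeated generators contracted through their squares):
R1 (2*γ1) = -4/3 - 4*γ12 - 2*γ13
R1 (2/5*γ3) = -2/5 - 4/15*γ13 + 4/5*γ23
Summing the partial products and collecting blades:
Answer: -26/15 - 4*γ12 - 34/15*γ13 + 4/5*γ23


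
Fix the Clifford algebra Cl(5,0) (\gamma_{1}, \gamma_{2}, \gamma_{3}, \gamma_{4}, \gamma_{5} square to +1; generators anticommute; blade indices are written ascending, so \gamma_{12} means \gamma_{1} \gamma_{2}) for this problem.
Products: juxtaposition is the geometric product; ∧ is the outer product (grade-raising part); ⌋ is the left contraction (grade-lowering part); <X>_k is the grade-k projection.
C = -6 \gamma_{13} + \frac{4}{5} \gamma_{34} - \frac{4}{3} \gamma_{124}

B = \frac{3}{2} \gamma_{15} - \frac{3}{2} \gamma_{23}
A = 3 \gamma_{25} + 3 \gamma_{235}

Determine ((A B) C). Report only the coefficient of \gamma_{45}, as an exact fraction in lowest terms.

step 1: \frac{9}{2} \gamma_{5} + \frac{9}{2} \gamma_{12} - \frac{9}{2} \gamma_{35} - \frac{9}{2} \gamma_{123}
step 2: 27 \gamma_{2} + 6 \gamma_{4} - 27 \gamma_{15} + 27 \gamma_{23} - 6 \gamma_{34} - \frac{18}{5} \gamma_{45} - \frac{18}{5} \gamma_{124} - 27 \gamma_{135} + \frac{18}{5} \gamma_{345} + \frac{18}{5} \gamma_{1234} + 6 \gamma_{1245} - 6 \gamma_{12345}
Answer: -\frac{18}{5}


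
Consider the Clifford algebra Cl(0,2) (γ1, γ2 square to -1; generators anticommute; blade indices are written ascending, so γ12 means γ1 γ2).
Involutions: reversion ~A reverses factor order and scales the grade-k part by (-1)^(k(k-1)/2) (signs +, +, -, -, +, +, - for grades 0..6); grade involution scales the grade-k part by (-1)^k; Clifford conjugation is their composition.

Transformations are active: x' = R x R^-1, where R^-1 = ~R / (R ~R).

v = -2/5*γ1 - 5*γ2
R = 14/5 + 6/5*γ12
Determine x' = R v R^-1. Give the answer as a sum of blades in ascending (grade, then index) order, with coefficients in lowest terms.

~R = 14/5 - 6/5*γ12, and R ~R = 232/25, so R^-1 = ~R / (232/25).
R v = 122/25*γ1 - 362/25*γ2
Answer: 97/29*γ1 - 542/145*γ2


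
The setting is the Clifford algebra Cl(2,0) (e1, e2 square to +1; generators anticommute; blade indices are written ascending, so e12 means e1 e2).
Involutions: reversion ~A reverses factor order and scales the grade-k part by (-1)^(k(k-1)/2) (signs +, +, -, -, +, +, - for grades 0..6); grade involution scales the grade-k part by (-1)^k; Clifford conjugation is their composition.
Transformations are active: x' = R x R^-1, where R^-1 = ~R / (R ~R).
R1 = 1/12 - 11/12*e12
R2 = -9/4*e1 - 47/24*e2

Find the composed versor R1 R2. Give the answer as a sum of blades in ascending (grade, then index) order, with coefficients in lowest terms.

Distribute over the terms of R1 (each basis-blade product reordered to ascending indices, repeated generators contracted through their squares):
(1/12) R2 = -3/16*e1 - 47/288*e2
(-11/12*e12) R2 = 517/288*e1 - 33/16*e2
Summing the partial products and collecting blades:
Answer: 463/288*e1 - 641/288*e2


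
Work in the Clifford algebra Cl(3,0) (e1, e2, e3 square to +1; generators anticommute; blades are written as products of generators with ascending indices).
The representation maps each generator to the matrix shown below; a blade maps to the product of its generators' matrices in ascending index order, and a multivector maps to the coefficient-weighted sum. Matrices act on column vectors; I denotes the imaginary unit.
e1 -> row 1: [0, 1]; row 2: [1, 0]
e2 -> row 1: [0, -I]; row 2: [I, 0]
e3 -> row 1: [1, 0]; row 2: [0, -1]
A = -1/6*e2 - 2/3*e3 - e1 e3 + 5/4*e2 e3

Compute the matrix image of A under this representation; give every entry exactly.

Bivector images (products of the table entries): rho(e1 e3) = rho(e1)rho(e3) = row 1: [0, -1]; row 2: [1, 0]; rho(e2 e3) = rho(e2)rho(e3) = row 1: [0, I]; row 2: [I, 0].
M = (-1/6)*rho(e2) + (-2/3)*rho(e3) + (-1)*rho(e1 e3) + (5/4)*rho(e2 e3), summed entrywise:
Answer: row 1: [-2/3, 1 + 17*I/12]; row 2: [-1 + 13*I/12, 2/3]


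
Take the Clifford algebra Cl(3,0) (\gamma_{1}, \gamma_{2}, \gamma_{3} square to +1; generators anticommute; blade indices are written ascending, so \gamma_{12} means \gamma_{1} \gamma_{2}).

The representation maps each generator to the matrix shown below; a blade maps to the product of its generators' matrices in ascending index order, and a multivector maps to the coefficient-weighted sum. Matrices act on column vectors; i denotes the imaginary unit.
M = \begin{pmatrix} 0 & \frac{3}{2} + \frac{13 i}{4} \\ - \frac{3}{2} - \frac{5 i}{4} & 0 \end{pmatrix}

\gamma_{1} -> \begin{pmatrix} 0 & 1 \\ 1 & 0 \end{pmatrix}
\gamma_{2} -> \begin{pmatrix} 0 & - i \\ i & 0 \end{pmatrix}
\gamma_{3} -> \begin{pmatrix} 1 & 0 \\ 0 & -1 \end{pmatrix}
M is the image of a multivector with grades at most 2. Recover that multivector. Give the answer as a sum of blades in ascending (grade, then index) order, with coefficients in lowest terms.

Method: 1, rho(\gamma_{1}), rho(\gamma_{2}), rho(\gamma_{3}) form a trace-orthogonal basis of the 2x2 complex matrices (tr(X Y) = 2 if X = Y, else 0), so M = m0*1 + m1*rho(\gamma_{1}) + m2*rho(\gamma_{2}) + m3*rho(\gamma_{3}) with m0 = tr(M)/2 = 0, m1 = tr(M rho(\gamma_{1}))/2 = i, m2 = tr(M rho(\gamma_{2}))/2 = - \frac{9}{4} + \frac{3 i}{2}, m3 = tr(M rho(\gamma_{3}))/2 = 0.
Multiplying table entries, the bivector images are rho(\gamma_{12}) = i*rho(\gamma_{3}), rho(\gamma_{13}) = -i*rho(\gamma_{2}), rho(\gamma_{23}) = i*rho(\gamma_{1}); with real blade coefficients the real parts of m0..m3 are the coefficients of 1, \gamma_{1}, \gamma_{2}, \gamma_{3} and the imaginary parts give the bivectors (\gamma_{23}: Im m1, \gamma_{13}: -Im m2, \gamma_{12}: Im m3).
Answer: -\frac{9}{4} \gamma_{2} - \frac{3}{2} \gamma_{13} + \gamma_{23}


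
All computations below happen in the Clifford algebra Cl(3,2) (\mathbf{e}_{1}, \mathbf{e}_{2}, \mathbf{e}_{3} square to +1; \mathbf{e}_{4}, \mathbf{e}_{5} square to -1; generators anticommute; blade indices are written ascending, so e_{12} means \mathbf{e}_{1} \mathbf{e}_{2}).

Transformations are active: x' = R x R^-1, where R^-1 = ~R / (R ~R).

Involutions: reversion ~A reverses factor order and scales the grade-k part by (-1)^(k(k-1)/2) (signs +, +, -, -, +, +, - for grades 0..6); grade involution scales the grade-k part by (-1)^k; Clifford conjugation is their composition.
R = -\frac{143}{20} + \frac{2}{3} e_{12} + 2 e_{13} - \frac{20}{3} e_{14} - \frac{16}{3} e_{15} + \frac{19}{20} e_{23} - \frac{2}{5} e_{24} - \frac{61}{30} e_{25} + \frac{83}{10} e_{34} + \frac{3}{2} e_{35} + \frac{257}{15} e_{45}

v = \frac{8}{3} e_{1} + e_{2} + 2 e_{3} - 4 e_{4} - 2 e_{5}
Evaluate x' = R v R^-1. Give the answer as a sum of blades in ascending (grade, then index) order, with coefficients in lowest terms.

~R = -\frac{143}{20} - \frac{2}{3} e_{12} - 2 e_{13} + \frac{20}{3} e_{14} + \frac{16}{3} e_{15} - \frac{19}{20} e_{23} + \frac{2}{5} e_{24} + \frac{61}{30} e_{25} - \frac{83}{10} e_{34} - \frac{3}{2} e_{35} - \frac{257}{15} e_{45}, and R ~R = \frac{72611}{360}, so R^-1 = ~R / (\frac{72611}{360}).
R v = -\frac{776}{15} e_{1} - \frac{457}{36} e_{2} + \frac{937}{60} e_{3} + \frac{580}{9} e_{4} - \frac{1844}{45} e_{5} + \frac{28}{15} e_{123} + \frac{44}{15} e_{124} - \frac{64}{45} e_{125} + \frac{412}{15} e_{134} + \frac{32}{3} e_{135} + \frac{1696}{45} e_{145} + \frac{53}{10} e_{234} + \frac{11}{3} e_{235} + \frac{49}{5} e_{245} + \frac{71}{3} e_{345}
Answer: \frac{344}{69} e_{1} + \frac{4880}{5313} e_{2} - \frac{2743}{1771} e_{3} - \frac{9530}{5313} e_{4} + \frac{10138}{1771} e_{5}


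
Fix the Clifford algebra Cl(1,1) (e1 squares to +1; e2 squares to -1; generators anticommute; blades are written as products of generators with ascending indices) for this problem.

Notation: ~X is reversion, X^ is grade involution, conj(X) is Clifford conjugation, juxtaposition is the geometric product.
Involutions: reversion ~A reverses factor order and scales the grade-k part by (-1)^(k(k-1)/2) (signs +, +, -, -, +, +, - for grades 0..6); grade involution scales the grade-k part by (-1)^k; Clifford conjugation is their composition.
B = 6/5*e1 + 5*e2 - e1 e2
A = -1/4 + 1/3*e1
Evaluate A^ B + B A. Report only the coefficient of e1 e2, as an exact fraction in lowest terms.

first term: -2/5 - 3/10*e1 - 11/12*e2 - 17/12*e1 e2
second term: 2/5 - 3/10*e1 - 11/12*e2 - 17/12*e1 e2
Answer: -17/6


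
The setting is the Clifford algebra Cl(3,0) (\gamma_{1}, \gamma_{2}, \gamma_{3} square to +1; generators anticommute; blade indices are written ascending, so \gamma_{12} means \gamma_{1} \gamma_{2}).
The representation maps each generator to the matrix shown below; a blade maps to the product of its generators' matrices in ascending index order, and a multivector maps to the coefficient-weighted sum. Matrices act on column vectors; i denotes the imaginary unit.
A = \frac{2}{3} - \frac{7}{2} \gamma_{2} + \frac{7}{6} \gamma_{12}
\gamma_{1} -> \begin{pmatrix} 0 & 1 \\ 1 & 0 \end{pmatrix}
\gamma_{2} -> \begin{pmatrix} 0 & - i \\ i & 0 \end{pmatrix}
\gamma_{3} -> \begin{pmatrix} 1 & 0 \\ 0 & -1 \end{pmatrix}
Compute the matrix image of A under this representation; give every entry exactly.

Bivector images (products of the table entries): rho(\gamma_{12}) = rho(\gamma_{1})rho(\gamma_{2}) = \begin{pmatrix} i & 0 \\ 0 & - i \end{pmatrix}.
M = (\frac{2}{3})*1 + (-\frac{7}{2})*rho(\gamma_{2}) + (\frac{7}{6})*rho(\gamma_{12}), summed entrywise (1 is the identity matrix):
Answer: \begin{pmatrix} \frac{2}{3} + \frac{7 i}{6} & \frac{7 i}{2} \\ - \frac{7 i}{2} & \frac{2}{3} - \frac{7 i}{6} \end{pmatrix}


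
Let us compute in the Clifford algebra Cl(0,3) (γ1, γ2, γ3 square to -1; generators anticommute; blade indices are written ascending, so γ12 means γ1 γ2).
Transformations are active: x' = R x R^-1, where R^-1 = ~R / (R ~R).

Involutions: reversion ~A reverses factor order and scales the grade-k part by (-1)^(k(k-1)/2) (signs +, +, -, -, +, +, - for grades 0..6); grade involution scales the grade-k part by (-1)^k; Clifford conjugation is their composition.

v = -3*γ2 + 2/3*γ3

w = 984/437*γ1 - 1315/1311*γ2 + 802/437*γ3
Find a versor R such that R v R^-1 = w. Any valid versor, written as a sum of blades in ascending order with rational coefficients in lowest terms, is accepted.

Equal squares first: v^2 = w^2 = -85/9. Then v + w = 984/437*γ1 - 5248/1311*γ2 + 3280/1311*γ3 is a versor taking v to w, provided it is invertible.
Answer: 984/437*γ1 - 5248/1311*γ2 + 3280/1311*γ3


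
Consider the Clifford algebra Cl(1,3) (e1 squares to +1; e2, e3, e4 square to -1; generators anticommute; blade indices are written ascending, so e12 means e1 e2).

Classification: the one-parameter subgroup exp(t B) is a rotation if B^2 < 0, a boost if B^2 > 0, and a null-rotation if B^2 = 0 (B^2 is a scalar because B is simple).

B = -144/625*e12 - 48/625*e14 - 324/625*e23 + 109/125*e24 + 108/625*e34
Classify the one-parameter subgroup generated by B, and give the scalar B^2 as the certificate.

B^2 term by term: the squares give (-144/625)^2*(e12)^2 + (-48/625)^2*(e14)^2 + (-324/625)^2*(e23)^2 + (109/125)^2*(e24)^2 + (108/625)^2*(e34)^2 = 20736/390625*(+1) + 2304/390625*(+1) + 104976/390625*(-1) + 11881/15625*(-1) + 11664/390625*(-1) = -1 (each basis 2-blade squares to minus the product of its generators' squares); cross terms between blades sharing an index anticommute and cancel; the commuting (index-disjoint) pairs give grade-4 terms 2*c*c'*(blade product), which cancel blade by blade — e1234: -31104/390625 + 31104/390625 = 0 — confirming B is simple. So B^2 = -1.
Answer: rotation, certificate B^2 = -1. Check the certificate: B^2 = -1, and that sign is decisive whatever form B takes.


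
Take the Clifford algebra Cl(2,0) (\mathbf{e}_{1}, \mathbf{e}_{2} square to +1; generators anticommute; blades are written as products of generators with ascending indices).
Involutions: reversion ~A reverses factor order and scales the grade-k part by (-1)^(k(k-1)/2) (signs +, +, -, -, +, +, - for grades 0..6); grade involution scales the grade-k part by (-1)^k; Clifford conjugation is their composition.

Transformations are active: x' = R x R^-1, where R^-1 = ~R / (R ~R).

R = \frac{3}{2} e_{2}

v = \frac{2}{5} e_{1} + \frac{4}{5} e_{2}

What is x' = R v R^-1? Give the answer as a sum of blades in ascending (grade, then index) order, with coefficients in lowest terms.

~R = \frac{3}{2} e_{2}, and R ~R = \frac{9}{4}, so R^-1 = ~R / (\frac{9}{4}).
R v = \frac{6}{5} - \frac{3}{5} e_{1} e_{2}
Answer: -\frac{2}{5} e_{1} + \frac{4}{5} e_{2}


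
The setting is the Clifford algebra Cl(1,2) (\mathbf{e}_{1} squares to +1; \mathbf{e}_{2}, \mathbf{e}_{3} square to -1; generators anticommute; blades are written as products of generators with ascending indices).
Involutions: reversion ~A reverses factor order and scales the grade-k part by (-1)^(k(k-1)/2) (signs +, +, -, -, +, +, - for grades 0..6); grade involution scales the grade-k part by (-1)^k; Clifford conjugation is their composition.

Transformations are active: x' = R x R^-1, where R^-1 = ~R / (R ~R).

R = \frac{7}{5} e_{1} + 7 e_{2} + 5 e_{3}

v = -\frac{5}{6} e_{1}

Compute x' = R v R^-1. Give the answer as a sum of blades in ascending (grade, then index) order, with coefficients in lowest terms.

~R = \frac{7}{5} e_{1} + 7 e_{2} + 5 e_{3}, and R ~R = -\frac{1801}{25}, so R^-1 = ~R / (-\frac{1801}{25}).
R v = -\frac{7}{6} + \frac{35}{6} e_{1} e_{2} + \frac{25}{6} e_{1} e_{3}
Answer: \frac{3165}{3602} e_{1} + \frac{1225}{5403} e_{2} + \frac{875}{5403} e_{3}


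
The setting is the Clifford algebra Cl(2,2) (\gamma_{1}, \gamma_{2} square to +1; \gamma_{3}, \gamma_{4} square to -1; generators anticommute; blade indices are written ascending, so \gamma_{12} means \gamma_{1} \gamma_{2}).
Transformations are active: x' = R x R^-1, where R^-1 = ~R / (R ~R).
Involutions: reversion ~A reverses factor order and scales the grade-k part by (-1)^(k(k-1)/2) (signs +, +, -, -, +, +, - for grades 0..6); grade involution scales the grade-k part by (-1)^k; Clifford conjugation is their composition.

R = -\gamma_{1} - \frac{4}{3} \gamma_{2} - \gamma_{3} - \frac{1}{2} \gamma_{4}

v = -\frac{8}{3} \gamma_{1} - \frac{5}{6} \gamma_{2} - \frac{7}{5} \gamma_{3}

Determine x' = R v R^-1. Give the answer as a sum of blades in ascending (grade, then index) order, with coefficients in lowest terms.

~R = -\gamma_{1} - \frac{4}{3} \gamma_{2} - \gamma_{3} - \frac{1}{2} \gamma_{4}, and R ~R = \frac{55}{36}, so R^-1 = ~R / (\frac{55}{36}).
R v = \frac{107}{45} - \frac{49}{18} \gamma_{12} - \frac{19}{15} \gamma_{13} - \frac{4}{3} \gamma_{14} + \frac{31}{30} \gamma_{23} - \frac{5}{12} \gamma_{24} - \frac{7}{10} \gamma_{34}
Answer: -\frac{368}{825} \gamma_{1} - \frac{5473}{1650} \gamma_{2} - \frac{471}{275} \gamma_{3} - \frac{428}{275} \gamma_{4}


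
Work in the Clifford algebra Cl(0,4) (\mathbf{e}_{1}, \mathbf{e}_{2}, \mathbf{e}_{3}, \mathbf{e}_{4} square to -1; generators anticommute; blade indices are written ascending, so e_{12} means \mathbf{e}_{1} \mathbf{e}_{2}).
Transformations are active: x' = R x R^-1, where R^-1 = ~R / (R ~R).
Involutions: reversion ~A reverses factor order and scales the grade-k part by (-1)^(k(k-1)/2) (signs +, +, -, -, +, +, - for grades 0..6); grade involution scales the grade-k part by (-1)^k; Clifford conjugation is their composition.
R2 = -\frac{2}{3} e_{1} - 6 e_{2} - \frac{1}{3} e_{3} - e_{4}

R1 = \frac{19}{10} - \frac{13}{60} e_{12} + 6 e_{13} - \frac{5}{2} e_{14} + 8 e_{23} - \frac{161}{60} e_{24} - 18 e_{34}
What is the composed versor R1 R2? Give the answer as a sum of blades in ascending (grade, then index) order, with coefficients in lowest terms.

Distribute over the terms of R2 (each basis-blade product reordered to ascending indices, repeated generators contracted through their squares):
R1 (-\frac{2}{3} e_{1}) = -\frac{19}{15} e_{1} + \frac{13}{90} e_{2} - 4 e_{3} + \frac{5}{3} e_{4} - \frac{16}{3} e_{123} + \frac{161}{90} e_{124} + 12 e_{134}
R1 (-6 e_{2}) = -\frac{13}{10} e_{1} - \frac{57}{5} e_{2} - 48 e_{3} + \frac{161}{10} e_{4} + 36 e_{123} - 15 e_{124} + 108 e_{234}
R1 (-\frac{1}{3} e_{3}) = 2 e_{1} + \frac{8}{3} e_{2} - \frac{19}{30} e_{3} + 6 e_{4} + \frac{13}{180} e_{123} - \frac{5}{6} e_{134} - \frac{161}{180} e_{234}
R1 (-e_{4}) = -\frac{5}{2} e_{1} - \frac{161}{60} e_{2} - 18 e_{3} - \frac{19}{10} e_{4} + \frac{13}{60} e_{124} - 6 e_{134} - 8 e_{234}
Summing the partial products and collecting blades:
Answer: -\frac{46}{15} e_{1} - \frac{2029}{180} e_{2} - \frac{2119}{30} e_{3} + \frac{328}{15} e_{4} + \frac{5533}{180} e_{123} - \frac{2339}{180} e_{124} + \frac{31}{6} e_{134} + \frac{17839}{180} e_{234}


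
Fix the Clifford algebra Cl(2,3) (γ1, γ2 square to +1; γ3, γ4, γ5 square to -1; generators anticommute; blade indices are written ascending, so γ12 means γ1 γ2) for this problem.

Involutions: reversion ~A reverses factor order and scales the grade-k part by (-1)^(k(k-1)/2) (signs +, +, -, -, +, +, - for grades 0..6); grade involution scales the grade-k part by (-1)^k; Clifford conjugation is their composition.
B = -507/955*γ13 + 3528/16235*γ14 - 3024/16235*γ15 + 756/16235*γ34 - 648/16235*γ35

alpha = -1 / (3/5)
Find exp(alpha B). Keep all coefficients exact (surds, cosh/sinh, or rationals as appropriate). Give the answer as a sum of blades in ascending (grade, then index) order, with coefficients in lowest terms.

B^2 term by term: the squares give (-507/955)^2*(γ13)^2 + (3528/16235)^2*(γ14)^2 + (-3024/16235)^2*(γ15)^2 + (756/16235)^2*(γ34)^2 + (-648/16235)^2*(γ35)^2 = 257049/912025*(+1) + 12446784/263575225*(+1) + 9144576/263575225*(+1) + 571536/263575225*(-1) + 419904/263575225*(-1) = 9/25 (each basis 2-blade squares to minus the product of its generators' squares); cross terms between blades sharing an index anticommute and cancel; the commuting (index-disjoint) pairs give grade-4 terms 2*c*c'*(blade product), which cancel blade by blade — γ1345: 4572288/263575225 - 4572288/263575225 = 0 — confirming B is simple. So B^2 = 9/25.
B^2 = 9/25 — hyperbolic case — the even/odd split gives cosh and sinh: l = 3/5, alpha*l = -1, so exp(alpha B) = cosh(-1) + (sinh(-1)/(3/5))*B = cosh(1) + (-5*sinh(1)/3)*B.
Answer: cosh(1) + 169*sinh(1)/191*γ13 - 1176*sinh(1)/3247*γ14 + 1008*sinh(1)/3247*γ15 - 252*sinh(1)/3247*γ34 + 216*sinh(1)/3247*γ35


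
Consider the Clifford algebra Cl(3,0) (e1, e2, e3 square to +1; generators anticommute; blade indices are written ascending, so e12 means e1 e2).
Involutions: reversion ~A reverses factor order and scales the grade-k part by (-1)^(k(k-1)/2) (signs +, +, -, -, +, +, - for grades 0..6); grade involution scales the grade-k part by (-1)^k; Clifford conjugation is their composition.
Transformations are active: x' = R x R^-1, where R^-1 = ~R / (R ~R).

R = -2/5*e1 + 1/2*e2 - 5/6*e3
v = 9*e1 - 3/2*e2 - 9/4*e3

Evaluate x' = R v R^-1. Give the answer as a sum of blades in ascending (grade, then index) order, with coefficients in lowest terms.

~R = -2/5*e1 + 1/2*e2 - 5/6*e3, and R ~R = 497/450, so R^-1 = ~R / (497/450).
R v = -99/40 - 39/10*e12 + 42/5*e13 - 19/8*e23
Answer: -3582/497*e1 - 1473/1988*e2 + 5949/994*e3


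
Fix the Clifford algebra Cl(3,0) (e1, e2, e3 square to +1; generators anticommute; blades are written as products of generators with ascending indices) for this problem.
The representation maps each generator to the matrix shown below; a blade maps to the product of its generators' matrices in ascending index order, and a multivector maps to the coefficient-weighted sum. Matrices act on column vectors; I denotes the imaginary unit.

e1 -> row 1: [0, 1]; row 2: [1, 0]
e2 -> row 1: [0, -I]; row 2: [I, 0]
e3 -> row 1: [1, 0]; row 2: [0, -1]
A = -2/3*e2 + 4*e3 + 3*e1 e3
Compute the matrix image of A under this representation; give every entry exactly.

Bivector images (products of the table entries): rho(e1 e3) = rho(e1)rho(e3) = row 1: [0, -1]; row 2: [1, 0].
M = (-2/3)*rho(e2) + (4)*rho(e3) + (3)*rho(e1 e3), summed entrywise:
Answer: row 1: [4, -3 + 2*I/3]; row 2: [3 - 2*I/3, -4]


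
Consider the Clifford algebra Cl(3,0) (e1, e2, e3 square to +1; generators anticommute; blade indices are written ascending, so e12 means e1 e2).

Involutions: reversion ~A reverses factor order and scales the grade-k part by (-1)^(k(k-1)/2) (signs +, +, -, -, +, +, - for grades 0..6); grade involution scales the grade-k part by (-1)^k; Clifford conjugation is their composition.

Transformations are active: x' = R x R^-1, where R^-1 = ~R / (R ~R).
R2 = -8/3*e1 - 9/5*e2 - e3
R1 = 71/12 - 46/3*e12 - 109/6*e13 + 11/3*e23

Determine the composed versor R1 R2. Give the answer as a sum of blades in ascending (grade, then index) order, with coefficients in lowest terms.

Distribute over the terms of R2 (each basis-blade product reordered to ascending indices, repeated generators contracted through their squares):
R1 (-8/3*e1) = -142/9*e1 - 368/9*e2 - 436/9*e3 - 88/9*e123
R1 (-9/5*e2) = 138/5*e1 - 213/20*e2 + 33/5*e3 - 327/10*e123
R1 (-e3) = 109/6*e1 - 11/3*e2 - 71/12*e3 + 46/3*e123
Summing the partial products and collecting blades:
Answer: 2699/90*e1 - 9937/180*e2 - 8597/180*e3 - 2443/90*e123


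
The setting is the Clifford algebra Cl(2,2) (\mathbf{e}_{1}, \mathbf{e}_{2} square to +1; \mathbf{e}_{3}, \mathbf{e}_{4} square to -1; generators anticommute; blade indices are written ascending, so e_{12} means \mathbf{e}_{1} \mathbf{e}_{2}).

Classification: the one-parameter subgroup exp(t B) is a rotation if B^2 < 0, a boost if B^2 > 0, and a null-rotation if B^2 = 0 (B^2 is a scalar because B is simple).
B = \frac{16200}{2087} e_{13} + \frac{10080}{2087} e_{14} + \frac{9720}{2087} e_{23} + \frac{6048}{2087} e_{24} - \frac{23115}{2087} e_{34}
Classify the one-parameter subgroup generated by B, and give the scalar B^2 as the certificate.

B^2 term by term: the squares give (\frac{16200}{2087})^2*(e_{13})^2 + (\frac{10080}{2087})^2*(e_{14})^2 + (\frac{9720}{2087})^2*(e_{23})^2 + (\frac{6048}{2087})^2*(e_{24})^2 + (-\frac{23115}{2087})^2*(e_{34})^2 = \frac{262440000}{4355569}*(+1) + \frac{101606400}{4355569}*(+1) + \frac{94478400}{4355569}*(+1) + \frac{36578304}{4355569}*(+1) + \frac{534303225}{4355569}*(-1) = -9 (each basis 2-blade squares to minus the product of its generators' squares); cross terms between blades sharing an index anticommute and cancel; the commuting (index-disjoint) pairs give grade-4 terms 2*c*c'*(blade product), which cancel blade by blade — e_{1234}: -\frac{195955200}{4355569} + \frac{195955200}{4355569} = 0 — confirming B is simple. So B^2 = -9.
Answer: rotation, certificate B^2 = -9. No conjugation can change B^2 = -9; the sign gives the class.


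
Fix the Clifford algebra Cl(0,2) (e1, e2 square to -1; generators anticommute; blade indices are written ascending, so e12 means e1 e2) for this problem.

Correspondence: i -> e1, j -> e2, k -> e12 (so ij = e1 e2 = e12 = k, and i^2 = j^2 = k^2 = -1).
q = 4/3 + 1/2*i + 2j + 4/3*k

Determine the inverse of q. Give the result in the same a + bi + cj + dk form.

In blades: q = 4/3 + 1/2*e1 + 2*e2 + 4/3*e12.
With qbar = 4/3 - 1/2*e1 - 2*e2 - 4/3*e12 (scalar fixed, mapped units negated), q qbar = 281/36 (the sum of squared coefficients), so q^-1 = qbar / (281/36) = 48/281 - 18/281*e1 - 72/281*e2 - 48/281*e12; translating back:
Answer: 48/281 - 18/281*i - 72/281*j - 48/281*k


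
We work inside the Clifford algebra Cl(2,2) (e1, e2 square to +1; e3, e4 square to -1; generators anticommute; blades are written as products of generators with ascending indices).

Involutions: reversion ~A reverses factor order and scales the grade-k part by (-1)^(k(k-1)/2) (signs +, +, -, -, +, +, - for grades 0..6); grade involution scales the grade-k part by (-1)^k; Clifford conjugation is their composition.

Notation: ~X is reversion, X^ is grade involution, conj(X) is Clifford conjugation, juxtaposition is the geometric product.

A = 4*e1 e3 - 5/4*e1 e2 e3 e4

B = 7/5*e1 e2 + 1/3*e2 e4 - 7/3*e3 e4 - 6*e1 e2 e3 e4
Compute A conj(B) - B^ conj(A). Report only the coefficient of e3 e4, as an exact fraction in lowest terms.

first term: 15/2 + 35/12*e1 e2 - 5/12*e1 e3 - 28/3*e1 e4 - 28/5*e2 e3 + 24*e2 e4 - 7/4*e3 e4 + 4/3*e1 e2 e3 e4
second term: 15/2 - 35/12*e1 e2 + 5/12*e1 e3 + 28/3*e1 e4 + 28/5*e2 e3 - 24*e2 e4 + 7/4*e3 e4 + 4/3*e1 e2 e3 e4
Answer: -7/2


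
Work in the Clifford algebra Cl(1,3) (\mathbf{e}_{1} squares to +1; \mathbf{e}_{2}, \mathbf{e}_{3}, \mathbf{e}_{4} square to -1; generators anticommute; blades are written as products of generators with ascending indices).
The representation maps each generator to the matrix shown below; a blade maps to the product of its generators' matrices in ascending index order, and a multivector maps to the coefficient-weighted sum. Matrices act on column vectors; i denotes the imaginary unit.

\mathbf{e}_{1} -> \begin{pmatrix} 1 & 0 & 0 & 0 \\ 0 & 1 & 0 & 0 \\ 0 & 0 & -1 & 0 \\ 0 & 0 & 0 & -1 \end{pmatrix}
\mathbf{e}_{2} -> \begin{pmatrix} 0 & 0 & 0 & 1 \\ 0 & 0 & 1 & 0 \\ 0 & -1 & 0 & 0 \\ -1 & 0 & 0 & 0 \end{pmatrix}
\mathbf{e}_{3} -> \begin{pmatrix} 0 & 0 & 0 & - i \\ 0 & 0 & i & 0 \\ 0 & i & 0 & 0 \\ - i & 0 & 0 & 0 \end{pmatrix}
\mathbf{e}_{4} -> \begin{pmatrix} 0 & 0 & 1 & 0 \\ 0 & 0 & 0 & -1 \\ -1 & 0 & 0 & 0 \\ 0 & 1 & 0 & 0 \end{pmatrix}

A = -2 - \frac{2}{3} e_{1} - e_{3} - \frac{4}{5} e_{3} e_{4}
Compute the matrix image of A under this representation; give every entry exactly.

Bivector images (products of the table entries): rho(e_{3} e_{4}) = rho(\mathbf{e}_{3})rho(\mathbf{e}_{4}) = \begin{pmatrix} 0 & - i & 0 & 0 \\ - i & 0 & 0 & 0 \\ 0 & 0 & 0 & - i \\ 0 & 0 & - i & 0 \end{pmatrix}.
M = (-2)*1 + (-\frac{2}{3})*rho(e_{1}) + (-1)*rho(e_{3}) + (-\frac{4}{5})*rho(e_{3} e_{4}), summed entrywise (1 is the identity matrix):
Answer: \begin{pmatrix} - \frac{8}{3} & \frac{4 i}{5} & 0 & i \\ \frac{4 i}{5} & - \frac{8}{3} & - i & 0 \\ 0 & - i & - \frac{4}{3} & \frac{4 i}{5} \\ i & 0 & \frac{4 i}{5} & - \frac{4}{3} \end{pmatrix}


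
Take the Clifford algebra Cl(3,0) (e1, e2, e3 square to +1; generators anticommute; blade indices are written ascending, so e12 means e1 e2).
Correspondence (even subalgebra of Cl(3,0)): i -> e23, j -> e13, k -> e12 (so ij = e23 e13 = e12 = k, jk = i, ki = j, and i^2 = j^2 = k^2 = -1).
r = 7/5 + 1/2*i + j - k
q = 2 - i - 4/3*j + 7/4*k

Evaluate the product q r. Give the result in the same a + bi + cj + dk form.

In blades: q = 2 + 7/4*e12 - 4/3*e13 - e23, r = 7/5 - e12 + e13 + 1/2*e23.
Distribute q over r term by term (generator squares from the signature, products reordered to ascending indices): (2)*r = 14/5 - 2*e12 + 2*e13 + e23; (7/4*e12)*r = 7/4 + 49/20*e12 + 7/8*e13 - 7/4*e23; (-4/3*e13)*r = 4/3 + 2/3*e12 - 28/15*e13 + 4/3*e23; (-e23)*r = 1/2 - e12 - e13 - 7/5*e23.
Sum: 383/60 + 7/60*e12 + 1/120*e13 - 49/60*e23; translating back through the correspondence:
Answer: 383/60 - 49/60*i + 1/120*j + 7/60*k


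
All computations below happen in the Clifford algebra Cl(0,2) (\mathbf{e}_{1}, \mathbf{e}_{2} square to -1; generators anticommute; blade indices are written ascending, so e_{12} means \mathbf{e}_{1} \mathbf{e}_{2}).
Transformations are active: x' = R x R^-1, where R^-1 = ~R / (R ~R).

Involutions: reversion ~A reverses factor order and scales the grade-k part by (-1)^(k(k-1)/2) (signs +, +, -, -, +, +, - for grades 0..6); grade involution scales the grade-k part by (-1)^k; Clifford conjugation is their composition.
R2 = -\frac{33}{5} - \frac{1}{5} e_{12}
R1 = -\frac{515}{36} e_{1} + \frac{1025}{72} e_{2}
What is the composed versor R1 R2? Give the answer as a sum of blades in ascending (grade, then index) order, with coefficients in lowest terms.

Distribute over the terms of R1 (each basis-blade product reordered to ascending indices, repeated generators contracted through their squares):
(-\frac{515}{36} e_{1}) R2 = \frac{1133}{12} e_{1} - \frac{103}{36} e_{2}
(\frac{1025}{72} e_{2}) R2 = -\frac{205}{72} e_{1} - \frac{2255}{24} e_{2}
Summing the partial products and collecting blades:
Answer: \frac{6593}{72} e_{1} - \frac{6971}{72} e_{2}


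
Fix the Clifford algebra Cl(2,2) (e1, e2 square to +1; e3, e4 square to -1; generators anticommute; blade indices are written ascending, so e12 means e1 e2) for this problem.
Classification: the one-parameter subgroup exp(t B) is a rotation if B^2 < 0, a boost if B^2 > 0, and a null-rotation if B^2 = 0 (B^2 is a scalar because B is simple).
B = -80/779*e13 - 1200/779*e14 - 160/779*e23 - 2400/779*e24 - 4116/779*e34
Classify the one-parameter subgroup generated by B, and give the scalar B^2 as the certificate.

B^2 term by term: the squares give (-80/779)^2*(e13)^2 + (-1200/779)^2*(e14)^2 + (-160/779)^2*(e23)^2 + (-2400/779)^2*(e24)^2 + (-4116/779)^2*(e34)^2 = 6400/606841*(+1) + 1440000/606841*(+1) + 25600/606841*(+1) + 5760000/606841*(+1) + 16941456/606841*(-1) = -16 (each basis 2-blade squares to minus the product of its generators' squares); cross terms between blades sharing an index anticommute and cancel; the commuting (index-disjoint) pairs give grade-4 terms 2*c*c'*(blade product), which cancel blade by blade — e1234: -384000/606841 + 384000/606841 = 0 — confirming B is simple. So B^2 = -16.
Answer: rotation, certificate B^2 = -16. Certificate logic: -16 is a conjugation-invariant scalar, so its sign fixes rotation versus boost versus null-rotation outright.


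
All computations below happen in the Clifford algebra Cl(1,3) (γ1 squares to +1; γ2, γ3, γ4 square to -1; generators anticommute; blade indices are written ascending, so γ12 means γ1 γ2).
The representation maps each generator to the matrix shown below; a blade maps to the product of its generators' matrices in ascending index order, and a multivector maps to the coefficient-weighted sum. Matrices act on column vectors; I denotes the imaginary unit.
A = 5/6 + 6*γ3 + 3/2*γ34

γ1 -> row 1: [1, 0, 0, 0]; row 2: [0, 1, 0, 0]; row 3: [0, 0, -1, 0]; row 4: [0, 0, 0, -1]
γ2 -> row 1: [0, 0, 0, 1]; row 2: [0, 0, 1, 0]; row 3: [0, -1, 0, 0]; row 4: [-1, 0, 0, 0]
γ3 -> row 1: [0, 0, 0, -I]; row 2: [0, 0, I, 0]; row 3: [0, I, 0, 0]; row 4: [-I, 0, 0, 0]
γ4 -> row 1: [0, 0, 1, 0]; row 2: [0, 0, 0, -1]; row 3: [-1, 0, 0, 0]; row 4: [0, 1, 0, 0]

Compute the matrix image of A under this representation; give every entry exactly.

Bivector images (products of the table entries): rho(γ34) = rho(γ3)rho(γ4) = row 1: [0, -I, 0, 0]; row 2: [-I, 0, 0, 0]; row 3: [0, 0, 0, -I]; row 4: [0, 0, -I, 0].
M = (5/6)*1 + (6)*rho(γ3) + (3/2)*rho(γ34), summed entrywise (1 is the identity matrix):
Answer: row 1: [5/6, -3*I/2, 0, -6*I]; row 2: [-3*I/2, 5/6, 6*I, 0]; row 3: [0, 6*I, 5/6, -3*I/2]; row 4: [-6*I, 0, -3*I/2, 5/6]


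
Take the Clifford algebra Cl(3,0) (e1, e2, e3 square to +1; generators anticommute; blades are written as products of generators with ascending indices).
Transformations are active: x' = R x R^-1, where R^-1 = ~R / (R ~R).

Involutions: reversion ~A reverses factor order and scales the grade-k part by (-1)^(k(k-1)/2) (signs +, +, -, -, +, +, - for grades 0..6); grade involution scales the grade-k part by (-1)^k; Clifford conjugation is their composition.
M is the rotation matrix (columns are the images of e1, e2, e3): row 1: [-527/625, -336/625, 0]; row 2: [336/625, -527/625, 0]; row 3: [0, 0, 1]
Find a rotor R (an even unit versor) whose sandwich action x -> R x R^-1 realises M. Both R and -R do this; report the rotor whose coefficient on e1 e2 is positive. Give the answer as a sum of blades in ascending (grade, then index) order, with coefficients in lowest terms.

Method: write R = a + b12*e1 e2 + b13*e1 e3 + b23*e2 e3 with a^2 + b12^2 + b13^2 + b23^2 = 1 (so R^-1 = ~R). Expanding the columns R e_j ~R gives tr M = 4a^2 - 1 and, from the antisymmetric part, M21 - M12 = -4a*b12, M13 - M31 = 4a*b13, M32 - M23 = -4a*b23.
Here tr M = -429/625, so a^2 = (1 + tr M)/4 = 49/625 and a = ±7/25. Taking a = 7/25: M21 - M12 = 672/625, M13 - M31 = 0, M32 - M23 = 0, giving b12 = -24/25, b13 = 0, b23 = 0, i.e. R = 7/25 - 24/25*e1 e2.
Its e1 e2 coefficient is negative, so report the other preimage -R.
Answer: -7/25 + 24/25*e1 e2. Note: both R and -R realise this M (trace -429/625); the covering map identifies them, and the e1 e2-coefficient sign is the tie-breaker.


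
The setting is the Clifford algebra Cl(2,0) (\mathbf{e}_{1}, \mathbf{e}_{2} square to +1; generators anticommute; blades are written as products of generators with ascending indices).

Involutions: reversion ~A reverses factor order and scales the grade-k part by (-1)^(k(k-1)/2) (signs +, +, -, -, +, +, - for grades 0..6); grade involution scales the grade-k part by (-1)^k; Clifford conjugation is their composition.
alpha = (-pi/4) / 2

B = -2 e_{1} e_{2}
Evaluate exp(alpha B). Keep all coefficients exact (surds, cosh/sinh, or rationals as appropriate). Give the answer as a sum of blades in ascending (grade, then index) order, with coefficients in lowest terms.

B^2 = (-2)^2*(e_{1} e_{2})^2 = 4*(-1) = -4 (a basis 2-blade squares to minus the product of its generators' squares).
B^2 = -4 — a negative square means the series sums to a rotation: l = 2, alpha*l = - \frac{\pi}{4}, so exp(alpha B) = cos(- \frac{\pi}{4}) + (sin(- \frac{\pi}{4})/2)*B = \frac{\sqrt{2}}{2} + (- \frac{\sqrt{2}}{4})*B.
Answer: \frac{\sqrt{2}}{2} + \frac{\sqrt{2}}{2} e_{1} e_{2}


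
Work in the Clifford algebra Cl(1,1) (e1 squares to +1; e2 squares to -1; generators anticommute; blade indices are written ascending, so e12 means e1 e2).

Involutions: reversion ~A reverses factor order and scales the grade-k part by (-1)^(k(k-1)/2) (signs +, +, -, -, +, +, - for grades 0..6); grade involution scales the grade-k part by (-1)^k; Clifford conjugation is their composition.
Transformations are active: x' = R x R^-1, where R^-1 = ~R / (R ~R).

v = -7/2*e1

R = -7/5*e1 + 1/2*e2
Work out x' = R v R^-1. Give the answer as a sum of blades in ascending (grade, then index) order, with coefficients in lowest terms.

~R = -7/5*e1 + 1/2*e2, and R ~R = 171/100, so R^-1 = ~R / (171/100).
R v = 49/10 + 7/4*e12
Answer: -1547/342*e1 + 490/171*e2


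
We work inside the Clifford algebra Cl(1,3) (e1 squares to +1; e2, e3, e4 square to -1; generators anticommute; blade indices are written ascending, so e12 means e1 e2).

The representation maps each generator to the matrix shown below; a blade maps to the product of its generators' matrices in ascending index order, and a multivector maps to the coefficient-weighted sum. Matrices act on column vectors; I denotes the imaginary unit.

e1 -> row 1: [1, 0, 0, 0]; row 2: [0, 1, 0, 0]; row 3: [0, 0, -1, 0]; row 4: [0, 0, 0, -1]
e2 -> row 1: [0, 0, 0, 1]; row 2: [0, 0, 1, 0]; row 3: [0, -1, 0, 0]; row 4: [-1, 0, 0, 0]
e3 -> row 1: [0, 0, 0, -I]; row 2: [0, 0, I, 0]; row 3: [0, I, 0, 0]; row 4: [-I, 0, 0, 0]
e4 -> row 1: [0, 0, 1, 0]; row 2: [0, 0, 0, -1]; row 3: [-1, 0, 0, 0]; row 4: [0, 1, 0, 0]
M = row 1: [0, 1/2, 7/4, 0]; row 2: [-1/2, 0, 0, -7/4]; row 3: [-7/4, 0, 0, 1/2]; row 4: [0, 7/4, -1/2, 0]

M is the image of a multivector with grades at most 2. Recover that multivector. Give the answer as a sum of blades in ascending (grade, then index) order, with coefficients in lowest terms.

Method: the blade images are trace-orthogonal — tr(rho(e_A) rho(e_B)^-1) = 4 if A = B and 0 otherwise — and rho(e_A)^-1 = (e_A)^2 * rho(e_A) with (e_A)^2 = +1 or -1, so the coefficient of e_A in the preimage is (e_A)^2 * tr(M rho(e_A))/4.
Nonzero projections over blades of grade <= 2: e4: (e4)^2 = -1, tr(M rho(e4)) = -7, coefficient 7/4; e24: (e24)^2 = -1, tr(M rho(e24)) = -2, coefficient 1/2. Every other blade of grade <= 2 projects to 0.
Answer: 7/4*e4 + 1/2*e24
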